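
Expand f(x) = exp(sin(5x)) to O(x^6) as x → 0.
1 + 5*x + 25*x**2/2 - 625*x**4/8 - 625*x**5/3 + O(x**6)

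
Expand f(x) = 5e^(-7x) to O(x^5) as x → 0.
5 - 35*x + 245*x**2/2 - 1715*x**3/6 + 12005*x**4/24 + O(x**5)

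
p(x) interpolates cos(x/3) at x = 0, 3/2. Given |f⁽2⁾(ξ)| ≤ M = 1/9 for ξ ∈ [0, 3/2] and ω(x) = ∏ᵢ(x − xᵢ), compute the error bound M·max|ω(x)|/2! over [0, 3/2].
1/32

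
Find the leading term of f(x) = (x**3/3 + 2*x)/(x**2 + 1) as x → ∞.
x/3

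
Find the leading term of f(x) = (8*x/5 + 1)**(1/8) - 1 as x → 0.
x/5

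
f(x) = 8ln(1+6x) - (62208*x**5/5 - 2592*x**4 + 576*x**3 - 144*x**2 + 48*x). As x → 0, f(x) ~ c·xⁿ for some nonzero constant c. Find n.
6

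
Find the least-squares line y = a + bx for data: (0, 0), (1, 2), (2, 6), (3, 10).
a = -3/5, b = 17/5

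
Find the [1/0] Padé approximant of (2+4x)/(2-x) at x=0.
5*x/2 + 1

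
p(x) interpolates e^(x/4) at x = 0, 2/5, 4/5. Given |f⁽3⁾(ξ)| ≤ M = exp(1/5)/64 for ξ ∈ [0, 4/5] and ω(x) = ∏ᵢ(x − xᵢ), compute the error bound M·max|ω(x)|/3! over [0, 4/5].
sqrt(3)*exp(1/5)/27000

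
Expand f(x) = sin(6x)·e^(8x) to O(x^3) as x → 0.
6*x + 48*x**2 + O(x**3)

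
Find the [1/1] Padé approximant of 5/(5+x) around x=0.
1/(x/5 + 1)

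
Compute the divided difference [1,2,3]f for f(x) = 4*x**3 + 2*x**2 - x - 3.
26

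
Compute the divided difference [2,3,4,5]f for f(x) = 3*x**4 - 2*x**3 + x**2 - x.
40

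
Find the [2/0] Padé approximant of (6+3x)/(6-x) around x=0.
x**2/9 + 2*x/3 + 1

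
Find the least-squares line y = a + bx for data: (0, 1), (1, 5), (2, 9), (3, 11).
a = 7/5, b = 17/5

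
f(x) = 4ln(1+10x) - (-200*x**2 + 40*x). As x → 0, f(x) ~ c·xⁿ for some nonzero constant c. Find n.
3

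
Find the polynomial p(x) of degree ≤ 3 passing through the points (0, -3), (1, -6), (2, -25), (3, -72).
-2*x**3 - 2*x**2 + x - 3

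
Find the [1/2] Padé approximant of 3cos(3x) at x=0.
3/(9*x**2/2 + 1)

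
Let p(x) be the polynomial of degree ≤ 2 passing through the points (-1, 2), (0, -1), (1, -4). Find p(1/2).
-5/2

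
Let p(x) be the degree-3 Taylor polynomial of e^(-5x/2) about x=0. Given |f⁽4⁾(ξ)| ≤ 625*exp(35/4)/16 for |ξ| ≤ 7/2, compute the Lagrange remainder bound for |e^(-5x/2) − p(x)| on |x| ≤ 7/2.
1500625*exp(35/4)/6144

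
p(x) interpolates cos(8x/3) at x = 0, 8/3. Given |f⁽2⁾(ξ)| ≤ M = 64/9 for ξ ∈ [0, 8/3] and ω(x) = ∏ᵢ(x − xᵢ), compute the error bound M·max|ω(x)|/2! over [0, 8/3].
512/81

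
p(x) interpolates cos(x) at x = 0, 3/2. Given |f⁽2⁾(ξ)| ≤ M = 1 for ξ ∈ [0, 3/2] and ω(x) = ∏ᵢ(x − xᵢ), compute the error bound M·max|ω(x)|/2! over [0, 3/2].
9/32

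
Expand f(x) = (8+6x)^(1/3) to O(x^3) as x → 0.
2 + x/2 - x**2/8 + O(x**3)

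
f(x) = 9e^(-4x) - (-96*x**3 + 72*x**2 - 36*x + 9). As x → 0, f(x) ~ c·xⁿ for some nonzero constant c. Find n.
4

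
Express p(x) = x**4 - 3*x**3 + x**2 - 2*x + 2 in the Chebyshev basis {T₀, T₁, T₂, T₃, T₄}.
(23/8)T₀ + (-17/4)T₁ + T₂ + (-3/4)T₃ + (1/8)T₄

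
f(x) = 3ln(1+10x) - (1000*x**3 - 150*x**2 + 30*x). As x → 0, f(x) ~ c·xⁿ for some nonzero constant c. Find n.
4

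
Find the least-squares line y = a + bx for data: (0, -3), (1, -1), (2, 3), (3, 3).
a = -14/5, b = 11/5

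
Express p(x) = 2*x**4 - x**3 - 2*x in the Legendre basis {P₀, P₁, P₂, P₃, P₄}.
(2/5)P₀ + (-13/5)P₁ + (8/7)P₂ + (-2/5)P₃ + (16/35)P₄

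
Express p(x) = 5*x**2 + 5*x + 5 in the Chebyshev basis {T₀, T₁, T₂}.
(15/2)T₀ + (5)T₁ + (5/2)T₂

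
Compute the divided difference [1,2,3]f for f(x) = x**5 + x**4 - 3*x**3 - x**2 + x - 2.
96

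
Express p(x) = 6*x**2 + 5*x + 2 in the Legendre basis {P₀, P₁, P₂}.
(4)P₀ + (5)P₁ + (4)P₂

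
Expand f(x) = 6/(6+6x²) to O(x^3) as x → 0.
1 - x**2 + O(x**3)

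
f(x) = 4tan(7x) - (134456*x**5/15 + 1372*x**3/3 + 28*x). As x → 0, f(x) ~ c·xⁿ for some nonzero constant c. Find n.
7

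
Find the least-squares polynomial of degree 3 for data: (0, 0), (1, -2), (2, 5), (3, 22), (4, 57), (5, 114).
-19/126 + (-2435/756)x + (137/126)x² + (89/108)x³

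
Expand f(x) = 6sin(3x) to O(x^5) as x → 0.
18*x - 27*x**3 + O(x**5)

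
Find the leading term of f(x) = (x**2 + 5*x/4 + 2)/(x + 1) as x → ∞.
x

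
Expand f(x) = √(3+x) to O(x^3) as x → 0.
sqrt(3) + sqrt(3)*x/6 - sqrt(3)*x**2/72 + O(x**3)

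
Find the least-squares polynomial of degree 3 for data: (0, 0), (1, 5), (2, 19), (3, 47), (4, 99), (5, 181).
-1/14 + (109/28)x + (3/14)x² + (5/4)x³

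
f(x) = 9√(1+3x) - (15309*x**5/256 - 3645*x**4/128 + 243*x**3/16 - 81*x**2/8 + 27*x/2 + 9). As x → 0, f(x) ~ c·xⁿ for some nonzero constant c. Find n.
6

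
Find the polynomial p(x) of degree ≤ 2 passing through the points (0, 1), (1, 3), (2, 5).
2*x + 1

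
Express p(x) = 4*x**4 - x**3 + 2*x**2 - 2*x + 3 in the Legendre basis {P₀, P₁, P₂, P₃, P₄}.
(67/15)P₀ + (-13/5)P₁ + (76/21)P₂ + (-2/5)P₃ + (32/35)P₄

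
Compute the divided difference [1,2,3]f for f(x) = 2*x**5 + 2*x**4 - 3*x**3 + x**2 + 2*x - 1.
213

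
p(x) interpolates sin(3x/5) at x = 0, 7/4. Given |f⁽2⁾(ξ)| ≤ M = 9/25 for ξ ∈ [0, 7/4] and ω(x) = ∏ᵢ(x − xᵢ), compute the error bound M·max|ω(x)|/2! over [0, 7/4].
441/3200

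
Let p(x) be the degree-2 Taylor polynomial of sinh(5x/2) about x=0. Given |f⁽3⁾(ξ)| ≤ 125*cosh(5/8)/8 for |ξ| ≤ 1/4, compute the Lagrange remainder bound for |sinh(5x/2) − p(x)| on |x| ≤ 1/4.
125*cosh(5/8)/3072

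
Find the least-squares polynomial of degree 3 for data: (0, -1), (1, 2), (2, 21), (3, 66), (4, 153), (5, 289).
-20/21 + (-62/63)x + (163/84)x² + (71/36)x³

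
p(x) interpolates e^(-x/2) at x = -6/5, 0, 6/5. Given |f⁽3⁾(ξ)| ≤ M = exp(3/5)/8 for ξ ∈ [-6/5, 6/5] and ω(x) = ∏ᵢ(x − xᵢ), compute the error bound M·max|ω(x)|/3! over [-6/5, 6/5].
sqrt(3)*exp(3/5)/125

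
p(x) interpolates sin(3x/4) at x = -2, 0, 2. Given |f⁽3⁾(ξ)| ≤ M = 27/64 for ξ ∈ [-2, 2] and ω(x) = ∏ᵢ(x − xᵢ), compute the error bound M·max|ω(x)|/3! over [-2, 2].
sqrt(3)/8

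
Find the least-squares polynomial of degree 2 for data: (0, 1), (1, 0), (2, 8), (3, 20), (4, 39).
24/35 + (-104/35)x + (22/7)x²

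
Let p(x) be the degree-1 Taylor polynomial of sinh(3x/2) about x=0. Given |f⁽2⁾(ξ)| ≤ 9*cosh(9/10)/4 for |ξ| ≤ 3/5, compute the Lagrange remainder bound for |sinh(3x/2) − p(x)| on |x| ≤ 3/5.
81*cosh(9/10)/200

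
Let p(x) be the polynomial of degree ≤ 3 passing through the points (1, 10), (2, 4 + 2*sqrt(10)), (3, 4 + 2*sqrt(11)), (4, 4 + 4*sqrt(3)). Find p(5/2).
-sqrt(3)/4 + 9*sqrt(10)/8 + 29/8 + 9*sqrt(11)/8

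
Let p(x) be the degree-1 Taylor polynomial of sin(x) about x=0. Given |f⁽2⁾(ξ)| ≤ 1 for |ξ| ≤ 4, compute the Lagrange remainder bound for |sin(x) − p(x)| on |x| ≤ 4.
8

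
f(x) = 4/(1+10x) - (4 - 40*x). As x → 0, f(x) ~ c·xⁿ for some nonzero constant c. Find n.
2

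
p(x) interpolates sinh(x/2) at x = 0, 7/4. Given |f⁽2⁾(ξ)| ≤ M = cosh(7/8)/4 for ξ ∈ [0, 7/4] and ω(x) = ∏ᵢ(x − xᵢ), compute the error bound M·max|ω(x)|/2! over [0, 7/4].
49*cosh(7/8)/512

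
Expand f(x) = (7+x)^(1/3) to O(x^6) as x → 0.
7**(1/3) + 7**(1/3)*x/21 - 7**(1/3)*x**2/441 + 5*7**(1/3)*x**3/27783 - 10*7**(1/3)*x**4/583443 + 22*7**(1/3)*x**5/12252303 + O(x**6)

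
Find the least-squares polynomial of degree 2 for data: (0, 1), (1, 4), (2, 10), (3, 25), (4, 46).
10/7 + (-123/70)x + (45/14)x²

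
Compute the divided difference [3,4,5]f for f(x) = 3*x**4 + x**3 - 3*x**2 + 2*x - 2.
300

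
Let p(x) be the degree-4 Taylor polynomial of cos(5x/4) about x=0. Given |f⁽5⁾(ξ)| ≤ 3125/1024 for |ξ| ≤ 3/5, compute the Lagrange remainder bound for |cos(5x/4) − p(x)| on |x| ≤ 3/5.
81/40960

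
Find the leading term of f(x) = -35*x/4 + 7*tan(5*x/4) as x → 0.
875*x**3/192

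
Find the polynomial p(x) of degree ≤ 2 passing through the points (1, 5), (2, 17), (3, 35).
3*x**2 + 3*x - 1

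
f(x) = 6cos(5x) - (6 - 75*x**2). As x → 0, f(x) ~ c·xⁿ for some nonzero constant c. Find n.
4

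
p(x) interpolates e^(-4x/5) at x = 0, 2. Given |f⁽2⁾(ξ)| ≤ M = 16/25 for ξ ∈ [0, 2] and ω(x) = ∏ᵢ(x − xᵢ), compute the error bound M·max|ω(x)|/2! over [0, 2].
8/25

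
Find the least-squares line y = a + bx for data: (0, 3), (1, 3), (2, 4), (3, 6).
a = 5/2, b = 1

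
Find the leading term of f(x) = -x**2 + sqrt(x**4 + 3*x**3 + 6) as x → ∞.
3*x/2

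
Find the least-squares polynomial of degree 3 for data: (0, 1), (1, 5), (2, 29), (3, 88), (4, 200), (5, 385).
103/126 + (161/108)x + (37/126)x² + (319/108)x³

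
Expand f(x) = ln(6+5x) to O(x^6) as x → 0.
log(6) + 5*x/6 - 25*x**2/72 + 125*x**3/648 - 625*x**4/5184 + 625*x**5/7776 + O(x**6)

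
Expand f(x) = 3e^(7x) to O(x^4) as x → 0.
3 + 21*x + 147*x**2/2 + 343*x**3/2 + O(x**4)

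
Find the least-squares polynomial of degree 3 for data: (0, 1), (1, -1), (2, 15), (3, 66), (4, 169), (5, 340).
65/63 + (-2141/378)x + (191/252)x² + (301/108)x³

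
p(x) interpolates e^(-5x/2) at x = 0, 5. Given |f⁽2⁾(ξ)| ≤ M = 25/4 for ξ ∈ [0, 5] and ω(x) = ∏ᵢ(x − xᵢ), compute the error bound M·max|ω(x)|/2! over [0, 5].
625/32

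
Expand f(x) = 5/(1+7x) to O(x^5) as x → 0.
5 - 35*x + 245*x**2 - 1715*x**3 + 12005*x**4 + O(x**5)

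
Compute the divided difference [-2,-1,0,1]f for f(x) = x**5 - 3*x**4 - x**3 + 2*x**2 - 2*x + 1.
10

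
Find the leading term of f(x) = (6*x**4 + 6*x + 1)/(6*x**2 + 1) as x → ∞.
x**2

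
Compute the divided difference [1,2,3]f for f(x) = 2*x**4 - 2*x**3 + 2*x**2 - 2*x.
40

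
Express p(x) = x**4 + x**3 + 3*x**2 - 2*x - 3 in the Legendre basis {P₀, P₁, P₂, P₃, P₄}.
(-9/5)P₀ + (-7/5)P₁ + (18/7)P₂ + (2/5)P₃ + (8/35)P₄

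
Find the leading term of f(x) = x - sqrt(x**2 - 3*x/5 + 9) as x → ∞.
3/10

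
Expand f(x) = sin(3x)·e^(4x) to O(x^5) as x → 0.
3*x + 12*x**2 + 39*x**3/2 + 14*x**4 + O(x**5)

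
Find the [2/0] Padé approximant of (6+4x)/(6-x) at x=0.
5*x**2/36 + 5*x/6 + 1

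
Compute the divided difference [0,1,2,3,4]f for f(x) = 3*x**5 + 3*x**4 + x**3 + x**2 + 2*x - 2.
33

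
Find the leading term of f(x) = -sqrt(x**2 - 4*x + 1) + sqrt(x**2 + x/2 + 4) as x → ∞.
9/4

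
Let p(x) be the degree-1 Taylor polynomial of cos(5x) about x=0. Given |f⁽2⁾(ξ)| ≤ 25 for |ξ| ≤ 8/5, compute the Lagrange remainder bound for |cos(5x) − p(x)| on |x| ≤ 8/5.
32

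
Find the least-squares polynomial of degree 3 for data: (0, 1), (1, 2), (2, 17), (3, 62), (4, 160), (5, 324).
131/126 + (223/756)x + (-149/63)x² + (329/108)x³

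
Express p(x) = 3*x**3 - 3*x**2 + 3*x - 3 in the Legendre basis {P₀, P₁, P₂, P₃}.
(-4)P₀ + (24/5)P₁ + (-2)P₂ + (6/5)P₃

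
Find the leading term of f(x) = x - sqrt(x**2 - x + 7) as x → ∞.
1/2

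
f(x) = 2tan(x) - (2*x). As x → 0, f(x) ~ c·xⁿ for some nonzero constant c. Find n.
3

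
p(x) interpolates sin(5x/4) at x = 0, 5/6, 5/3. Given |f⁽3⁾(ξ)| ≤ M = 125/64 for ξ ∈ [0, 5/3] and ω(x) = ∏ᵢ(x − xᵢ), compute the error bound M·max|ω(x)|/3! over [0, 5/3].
15625*sqrt(3)/373248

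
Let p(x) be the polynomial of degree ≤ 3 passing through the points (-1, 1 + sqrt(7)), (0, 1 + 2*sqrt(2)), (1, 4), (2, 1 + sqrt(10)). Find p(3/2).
-5*sqrt(2)/8 + sqrt(7)/16 + 5*sqrt(10)/16 + 61/16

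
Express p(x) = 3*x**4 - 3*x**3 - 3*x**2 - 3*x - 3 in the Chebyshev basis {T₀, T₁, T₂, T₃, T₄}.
(-27/8)T₀ + (-21/4)T₁ + (-3/4)T₃ + (3/8)T₄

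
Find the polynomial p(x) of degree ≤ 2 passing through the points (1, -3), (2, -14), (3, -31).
-3*x**2 - 2*x + 2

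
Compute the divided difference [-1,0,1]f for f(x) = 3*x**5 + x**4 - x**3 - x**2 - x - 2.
0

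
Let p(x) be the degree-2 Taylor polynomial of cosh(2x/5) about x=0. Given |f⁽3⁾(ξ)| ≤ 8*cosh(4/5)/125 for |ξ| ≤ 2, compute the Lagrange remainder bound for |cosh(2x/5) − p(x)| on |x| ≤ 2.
32*cosh(4/5)/375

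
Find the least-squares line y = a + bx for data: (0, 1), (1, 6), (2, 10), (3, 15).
a = 11/10, b = 23/5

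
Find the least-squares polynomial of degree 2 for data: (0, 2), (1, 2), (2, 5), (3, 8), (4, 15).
2 + (-4/5)x + x²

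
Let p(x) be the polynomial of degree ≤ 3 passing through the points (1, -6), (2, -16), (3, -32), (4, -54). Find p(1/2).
-13/4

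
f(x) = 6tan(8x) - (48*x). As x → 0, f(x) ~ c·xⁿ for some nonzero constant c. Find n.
3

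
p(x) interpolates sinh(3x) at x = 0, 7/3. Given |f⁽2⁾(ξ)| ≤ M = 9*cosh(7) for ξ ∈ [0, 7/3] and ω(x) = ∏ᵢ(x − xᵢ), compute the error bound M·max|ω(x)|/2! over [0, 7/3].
49*cosh(7)/8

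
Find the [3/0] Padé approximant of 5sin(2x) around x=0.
-20*x**3/3 + 10*x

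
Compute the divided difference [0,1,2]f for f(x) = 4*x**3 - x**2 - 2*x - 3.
11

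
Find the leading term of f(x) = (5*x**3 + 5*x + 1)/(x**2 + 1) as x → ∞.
5*x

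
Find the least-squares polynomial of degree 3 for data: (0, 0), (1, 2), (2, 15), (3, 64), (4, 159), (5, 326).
11/126 + (739/756)x + (-337/126)x² + (335/108)x³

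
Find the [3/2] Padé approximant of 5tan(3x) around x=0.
(-9*x**3 + 15*x)/(1 - 18*x**2/5)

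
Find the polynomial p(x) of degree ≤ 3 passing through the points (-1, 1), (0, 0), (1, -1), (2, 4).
x**3 - 2*x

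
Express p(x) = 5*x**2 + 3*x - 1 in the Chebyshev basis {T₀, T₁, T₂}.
(3/2)T₀ + (3)T₁ + (5/2)T₂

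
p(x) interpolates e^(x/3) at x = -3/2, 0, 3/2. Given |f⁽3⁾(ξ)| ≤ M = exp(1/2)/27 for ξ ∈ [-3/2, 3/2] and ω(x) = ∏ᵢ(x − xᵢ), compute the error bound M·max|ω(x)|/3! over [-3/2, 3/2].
sqrt(3)*exp(1/2)/216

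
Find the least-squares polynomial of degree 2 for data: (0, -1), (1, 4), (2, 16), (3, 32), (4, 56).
-1 + (11/5)x + (3)x²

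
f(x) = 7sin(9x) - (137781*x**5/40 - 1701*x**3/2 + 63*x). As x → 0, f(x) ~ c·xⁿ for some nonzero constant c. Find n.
7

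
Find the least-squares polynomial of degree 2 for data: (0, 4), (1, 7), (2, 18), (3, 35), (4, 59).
27/7 + (3/35)x + (24/7)x²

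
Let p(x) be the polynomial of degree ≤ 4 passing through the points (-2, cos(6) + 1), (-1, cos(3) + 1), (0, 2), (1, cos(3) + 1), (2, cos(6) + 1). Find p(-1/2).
5*cos(3)/16 - cos(6)/64 + 109/64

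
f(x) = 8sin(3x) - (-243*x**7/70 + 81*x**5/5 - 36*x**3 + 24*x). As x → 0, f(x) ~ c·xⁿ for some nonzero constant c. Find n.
9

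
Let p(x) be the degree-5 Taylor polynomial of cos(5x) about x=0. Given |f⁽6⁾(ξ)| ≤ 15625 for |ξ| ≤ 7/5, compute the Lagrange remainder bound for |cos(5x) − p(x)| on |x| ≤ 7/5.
117649/720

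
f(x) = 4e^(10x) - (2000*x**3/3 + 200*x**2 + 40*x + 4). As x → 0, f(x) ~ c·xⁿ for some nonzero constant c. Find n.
4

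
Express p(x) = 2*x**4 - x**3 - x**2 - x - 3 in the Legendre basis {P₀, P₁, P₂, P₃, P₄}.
(-44/15)P₀ + (-8/5)P₁ + (10/21)P₂ + (-2/5)P₃ + (16/35)P₄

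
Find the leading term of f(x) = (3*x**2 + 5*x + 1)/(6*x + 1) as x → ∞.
x/2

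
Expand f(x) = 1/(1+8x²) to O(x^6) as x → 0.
1 - 8*x**2 + 64*x**4 + O(x**6)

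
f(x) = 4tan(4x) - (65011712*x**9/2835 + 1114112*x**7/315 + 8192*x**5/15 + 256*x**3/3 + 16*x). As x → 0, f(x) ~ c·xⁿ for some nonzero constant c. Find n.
11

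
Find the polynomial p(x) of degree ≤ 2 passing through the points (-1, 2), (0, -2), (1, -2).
2*x**2 - 2*x - 2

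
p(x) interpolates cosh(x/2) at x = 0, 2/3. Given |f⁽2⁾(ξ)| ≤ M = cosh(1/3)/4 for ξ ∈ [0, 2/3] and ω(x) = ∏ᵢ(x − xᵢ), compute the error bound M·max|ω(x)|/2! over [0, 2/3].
cosh(1/3)/72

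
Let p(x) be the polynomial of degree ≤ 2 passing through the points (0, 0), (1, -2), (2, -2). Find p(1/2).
-5/4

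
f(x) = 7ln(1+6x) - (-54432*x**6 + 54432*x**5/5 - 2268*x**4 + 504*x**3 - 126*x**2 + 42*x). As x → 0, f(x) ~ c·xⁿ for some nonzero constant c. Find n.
7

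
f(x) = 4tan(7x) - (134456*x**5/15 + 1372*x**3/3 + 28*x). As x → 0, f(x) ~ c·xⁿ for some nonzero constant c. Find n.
7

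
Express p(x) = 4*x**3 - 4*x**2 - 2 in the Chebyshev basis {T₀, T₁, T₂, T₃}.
(-4)T₀ + (3)T₁ + (-2)T₂ + T₃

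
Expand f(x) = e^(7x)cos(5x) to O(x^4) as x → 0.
1 + 7*x + 12*x**2 - 91*x**3/3 + O(x**4)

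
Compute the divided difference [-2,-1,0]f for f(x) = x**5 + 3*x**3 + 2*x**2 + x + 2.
-22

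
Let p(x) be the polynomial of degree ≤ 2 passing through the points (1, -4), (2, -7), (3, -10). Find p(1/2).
-5/2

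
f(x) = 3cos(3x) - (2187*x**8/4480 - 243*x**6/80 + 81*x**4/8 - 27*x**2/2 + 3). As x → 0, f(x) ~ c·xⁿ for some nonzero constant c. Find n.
10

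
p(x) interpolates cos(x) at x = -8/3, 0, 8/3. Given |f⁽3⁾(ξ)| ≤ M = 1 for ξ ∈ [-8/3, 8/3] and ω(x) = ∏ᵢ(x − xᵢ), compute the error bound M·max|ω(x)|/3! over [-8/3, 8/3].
512*sqrt(3)/729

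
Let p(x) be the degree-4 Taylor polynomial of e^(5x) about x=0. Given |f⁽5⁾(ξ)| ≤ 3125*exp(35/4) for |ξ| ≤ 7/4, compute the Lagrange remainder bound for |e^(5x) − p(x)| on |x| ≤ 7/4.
10504375*exp(35/4)/24576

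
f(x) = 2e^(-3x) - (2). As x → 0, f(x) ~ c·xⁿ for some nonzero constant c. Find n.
1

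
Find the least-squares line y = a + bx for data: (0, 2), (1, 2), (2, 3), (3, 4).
a = 17/10, b = 7/10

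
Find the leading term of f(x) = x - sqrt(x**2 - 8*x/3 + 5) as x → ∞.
4/3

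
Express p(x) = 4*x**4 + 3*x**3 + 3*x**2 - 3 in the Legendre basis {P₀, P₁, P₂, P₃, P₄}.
(-6/5)P₀ + (9/5)P₁ + (30/7)P₂ + (6/5)P₃ + (32/35)P₄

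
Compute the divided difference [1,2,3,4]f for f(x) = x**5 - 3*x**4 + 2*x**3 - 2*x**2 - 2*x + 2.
37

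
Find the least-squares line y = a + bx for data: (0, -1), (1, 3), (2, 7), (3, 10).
a = -4/5, b = 37/10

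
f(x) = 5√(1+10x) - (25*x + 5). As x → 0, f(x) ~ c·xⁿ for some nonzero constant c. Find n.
2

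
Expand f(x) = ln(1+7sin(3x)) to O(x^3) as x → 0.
21*x - 441*x**2/2 + O(x**3)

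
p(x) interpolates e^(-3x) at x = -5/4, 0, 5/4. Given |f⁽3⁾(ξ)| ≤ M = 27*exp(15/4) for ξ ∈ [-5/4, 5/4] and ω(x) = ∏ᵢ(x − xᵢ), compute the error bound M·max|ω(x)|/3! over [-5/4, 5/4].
125*sqrt(3)*exp(15/4)/64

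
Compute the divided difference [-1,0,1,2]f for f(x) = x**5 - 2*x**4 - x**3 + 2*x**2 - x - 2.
0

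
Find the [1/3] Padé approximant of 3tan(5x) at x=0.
15*x/(1 - 25*x**2/3)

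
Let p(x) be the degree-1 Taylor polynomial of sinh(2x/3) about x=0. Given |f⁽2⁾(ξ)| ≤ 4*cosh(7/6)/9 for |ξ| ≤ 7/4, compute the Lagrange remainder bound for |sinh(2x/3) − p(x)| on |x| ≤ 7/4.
49*cosh(7/6)/72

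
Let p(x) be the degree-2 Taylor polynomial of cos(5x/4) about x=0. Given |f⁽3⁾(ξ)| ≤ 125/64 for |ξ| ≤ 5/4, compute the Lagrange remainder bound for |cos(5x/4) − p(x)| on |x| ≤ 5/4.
15625/24576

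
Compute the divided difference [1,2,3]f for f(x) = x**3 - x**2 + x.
5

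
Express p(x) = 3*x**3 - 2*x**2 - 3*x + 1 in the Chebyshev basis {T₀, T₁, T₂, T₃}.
(-3/4)T₁ - T₂ + (3/4)T₃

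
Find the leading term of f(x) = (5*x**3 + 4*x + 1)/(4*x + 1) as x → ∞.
5*x**2/4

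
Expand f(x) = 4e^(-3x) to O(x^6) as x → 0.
4 - 12*x + 18*x**2 - 18*x**3 + 27*x**4/2 - 81*x**5/10 + O(x**6)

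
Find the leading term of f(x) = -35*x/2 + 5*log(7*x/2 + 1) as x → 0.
-245*x**2/8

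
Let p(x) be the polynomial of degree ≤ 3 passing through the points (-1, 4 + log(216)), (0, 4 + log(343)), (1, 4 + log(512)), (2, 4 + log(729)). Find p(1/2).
4 + log(112*2**(7/8)*3**(7/16)*7**(11/16)/3)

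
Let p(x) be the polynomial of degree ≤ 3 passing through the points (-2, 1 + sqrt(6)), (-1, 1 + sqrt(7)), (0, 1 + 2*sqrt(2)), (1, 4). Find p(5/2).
-189*sqrt(2)/8 - 35*sqrt(6)/16 + 331/16 + 135*sqrt(7)/16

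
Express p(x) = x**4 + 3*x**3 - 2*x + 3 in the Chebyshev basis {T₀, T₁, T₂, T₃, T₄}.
(27/8)T₀ + (1/4)T₁ + (1/2)T₂ + (3/4)T₃ + (1/8)T₄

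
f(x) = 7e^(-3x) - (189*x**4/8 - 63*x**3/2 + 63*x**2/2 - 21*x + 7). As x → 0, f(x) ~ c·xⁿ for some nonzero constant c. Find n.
5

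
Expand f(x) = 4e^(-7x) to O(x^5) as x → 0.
4 - 28*x + 98*x**2 - 686*x**3/3 + 2401*x**4/6 + O(x**5)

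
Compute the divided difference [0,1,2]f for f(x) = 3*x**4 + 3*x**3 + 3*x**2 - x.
33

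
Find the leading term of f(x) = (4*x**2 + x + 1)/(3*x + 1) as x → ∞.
4*x/3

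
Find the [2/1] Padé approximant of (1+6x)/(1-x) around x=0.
(6*x + 1)/(1 - x)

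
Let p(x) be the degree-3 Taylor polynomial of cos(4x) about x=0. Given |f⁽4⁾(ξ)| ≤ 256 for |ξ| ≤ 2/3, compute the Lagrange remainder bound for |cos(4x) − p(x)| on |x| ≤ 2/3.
512/243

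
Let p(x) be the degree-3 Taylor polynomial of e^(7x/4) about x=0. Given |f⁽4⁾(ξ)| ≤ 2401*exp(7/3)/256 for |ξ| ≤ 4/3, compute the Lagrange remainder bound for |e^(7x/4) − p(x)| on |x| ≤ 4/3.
2401*exp(7/3)/1944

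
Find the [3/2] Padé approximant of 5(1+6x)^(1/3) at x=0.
(56*x**3/3 + 84*x**2 + 42*x + 5)/(8*x**2 + 32*x/5 + 1)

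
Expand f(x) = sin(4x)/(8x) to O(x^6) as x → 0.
1/2 - 4*x**2/3 + 16*x**4/15 + O(x**6)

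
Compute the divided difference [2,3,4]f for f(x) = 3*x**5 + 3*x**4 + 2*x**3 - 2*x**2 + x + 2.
1036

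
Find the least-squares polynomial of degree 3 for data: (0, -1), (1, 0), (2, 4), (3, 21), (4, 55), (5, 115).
-58/63 + (313/378)x + (-355/252)x² + (127/108)x³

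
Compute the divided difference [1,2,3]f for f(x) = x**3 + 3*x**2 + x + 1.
9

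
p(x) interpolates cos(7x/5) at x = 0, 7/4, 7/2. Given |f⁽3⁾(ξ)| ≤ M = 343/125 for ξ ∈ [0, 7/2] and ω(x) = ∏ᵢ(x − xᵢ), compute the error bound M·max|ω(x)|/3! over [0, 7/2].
117649*sqrt(3)/216000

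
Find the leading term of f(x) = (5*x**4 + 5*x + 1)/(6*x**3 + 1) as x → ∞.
5*x/6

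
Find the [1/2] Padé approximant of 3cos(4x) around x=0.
3/(8*x**2 + 1)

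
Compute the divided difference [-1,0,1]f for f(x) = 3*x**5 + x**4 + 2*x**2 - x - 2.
3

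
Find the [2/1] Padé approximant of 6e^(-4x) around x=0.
(16*x**2 - 16*x + 6)/(4*x/3 + 1)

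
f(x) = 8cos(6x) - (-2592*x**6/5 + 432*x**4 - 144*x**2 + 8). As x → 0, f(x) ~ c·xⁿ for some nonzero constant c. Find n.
8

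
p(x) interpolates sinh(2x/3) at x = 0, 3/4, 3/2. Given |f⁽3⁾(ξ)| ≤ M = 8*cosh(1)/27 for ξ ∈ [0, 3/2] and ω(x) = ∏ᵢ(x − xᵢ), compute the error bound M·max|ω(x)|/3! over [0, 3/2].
sqrt(3)*cosh(1)/216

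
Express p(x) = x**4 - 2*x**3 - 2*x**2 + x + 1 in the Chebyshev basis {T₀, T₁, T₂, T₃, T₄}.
(3/8)T₀ + (-1/2)T₁ + (-1/2)T₂ + (-1/2)T₃ + (1/8)T₄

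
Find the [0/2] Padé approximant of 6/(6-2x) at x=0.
1/(1 - x/3)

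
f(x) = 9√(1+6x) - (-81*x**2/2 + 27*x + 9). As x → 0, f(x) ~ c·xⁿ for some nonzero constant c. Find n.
3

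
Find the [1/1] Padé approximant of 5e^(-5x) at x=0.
(5 - 25*x/2)/(5*x/2 + 1)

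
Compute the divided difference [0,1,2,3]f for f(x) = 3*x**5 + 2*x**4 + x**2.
87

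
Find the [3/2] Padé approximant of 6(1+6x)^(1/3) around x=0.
(112*x**3/5 + 504*x**2/5 + 252*x/5 + 6)/(8*x**2 + 32*x/5 + 1)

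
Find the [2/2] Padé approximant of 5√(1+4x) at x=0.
(25*x**2 + 25*x + 5)/(x**2 + 3*x + 1)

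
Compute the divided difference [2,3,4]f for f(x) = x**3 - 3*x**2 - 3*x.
6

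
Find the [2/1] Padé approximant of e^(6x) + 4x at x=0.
(-2*x**2 + 8*x + 1)/(1 - 2*x)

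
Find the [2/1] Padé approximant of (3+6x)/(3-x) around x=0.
(2*x + 1)/(1 - x/3)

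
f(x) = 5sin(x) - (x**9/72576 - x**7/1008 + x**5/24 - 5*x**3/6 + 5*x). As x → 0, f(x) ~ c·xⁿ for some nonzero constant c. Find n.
11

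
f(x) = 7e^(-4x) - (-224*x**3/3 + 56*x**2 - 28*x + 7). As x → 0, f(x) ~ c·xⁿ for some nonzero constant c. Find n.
4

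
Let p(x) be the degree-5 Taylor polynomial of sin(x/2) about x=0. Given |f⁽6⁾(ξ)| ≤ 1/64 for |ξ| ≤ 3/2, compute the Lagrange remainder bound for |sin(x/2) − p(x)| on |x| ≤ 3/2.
81/327680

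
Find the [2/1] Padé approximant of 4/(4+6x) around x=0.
1/(3*x/2 + 1)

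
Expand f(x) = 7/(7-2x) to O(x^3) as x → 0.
1 + 2*x/7 + 4*x**2/49 + O(x**3)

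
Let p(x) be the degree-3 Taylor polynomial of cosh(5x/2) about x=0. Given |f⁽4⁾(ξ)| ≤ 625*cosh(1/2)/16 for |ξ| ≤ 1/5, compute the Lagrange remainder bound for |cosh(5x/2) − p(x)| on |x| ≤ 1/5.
cosh(1/2)/384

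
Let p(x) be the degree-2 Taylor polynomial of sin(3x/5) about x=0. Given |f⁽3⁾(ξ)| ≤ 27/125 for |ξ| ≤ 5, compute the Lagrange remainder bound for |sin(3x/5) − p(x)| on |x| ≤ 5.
9/2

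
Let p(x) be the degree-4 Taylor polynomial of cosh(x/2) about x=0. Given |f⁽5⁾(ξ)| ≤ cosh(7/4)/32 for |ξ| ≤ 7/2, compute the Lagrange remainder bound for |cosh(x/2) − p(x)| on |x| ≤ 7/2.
16807*cosh(7/4)/122880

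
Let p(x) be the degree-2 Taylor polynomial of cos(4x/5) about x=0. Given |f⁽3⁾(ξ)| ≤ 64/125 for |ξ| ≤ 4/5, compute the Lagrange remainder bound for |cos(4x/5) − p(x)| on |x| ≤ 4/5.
2048/46875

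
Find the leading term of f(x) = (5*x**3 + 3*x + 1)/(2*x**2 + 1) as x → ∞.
5*x/2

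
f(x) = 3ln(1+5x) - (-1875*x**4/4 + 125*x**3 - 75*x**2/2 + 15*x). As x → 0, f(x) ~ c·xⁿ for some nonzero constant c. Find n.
5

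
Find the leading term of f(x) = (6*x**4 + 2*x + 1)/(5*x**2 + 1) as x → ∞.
6*x**2/5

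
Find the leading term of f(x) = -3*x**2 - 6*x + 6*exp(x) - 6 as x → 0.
x**3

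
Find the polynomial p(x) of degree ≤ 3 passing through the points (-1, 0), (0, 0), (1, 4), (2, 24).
2*x**3 + 2*x**2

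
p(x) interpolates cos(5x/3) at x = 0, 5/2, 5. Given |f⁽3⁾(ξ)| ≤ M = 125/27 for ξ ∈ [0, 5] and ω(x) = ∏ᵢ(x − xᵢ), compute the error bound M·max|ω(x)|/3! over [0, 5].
15625*sqrt(3)/5832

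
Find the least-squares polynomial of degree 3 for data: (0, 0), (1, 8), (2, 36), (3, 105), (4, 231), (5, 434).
1/14 + (275/84)x + (9/7)x² + (37/12)x³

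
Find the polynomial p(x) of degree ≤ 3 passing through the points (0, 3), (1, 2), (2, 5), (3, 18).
x**3 - x**2 - x + 3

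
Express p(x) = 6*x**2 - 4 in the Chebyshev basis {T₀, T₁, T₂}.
-T₀ + (3)T₂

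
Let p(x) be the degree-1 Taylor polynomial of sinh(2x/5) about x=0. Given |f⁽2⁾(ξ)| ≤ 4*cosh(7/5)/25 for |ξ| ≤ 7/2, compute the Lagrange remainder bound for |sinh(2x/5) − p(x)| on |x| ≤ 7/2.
49*cosh(7/5)/50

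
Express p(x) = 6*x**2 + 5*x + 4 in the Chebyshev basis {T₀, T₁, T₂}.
(7)T₀ + (5)T₁ + (3)T₂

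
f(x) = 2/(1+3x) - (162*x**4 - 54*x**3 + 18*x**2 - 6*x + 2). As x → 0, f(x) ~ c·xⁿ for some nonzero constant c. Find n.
5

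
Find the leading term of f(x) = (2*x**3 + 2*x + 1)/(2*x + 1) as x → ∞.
x**2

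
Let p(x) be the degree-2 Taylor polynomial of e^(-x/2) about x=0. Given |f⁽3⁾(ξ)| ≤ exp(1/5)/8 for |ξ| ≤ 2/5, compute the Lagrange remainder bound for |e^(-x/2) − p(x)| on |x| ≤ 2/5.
exp(1/5)/750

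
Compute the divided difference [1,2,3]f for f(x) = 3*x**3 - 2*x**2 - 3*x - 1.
16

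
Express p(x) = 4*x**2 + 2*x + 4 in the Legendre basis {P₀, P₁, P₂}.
(16/3)P₀ + (2)P₁ + (8/3)P₂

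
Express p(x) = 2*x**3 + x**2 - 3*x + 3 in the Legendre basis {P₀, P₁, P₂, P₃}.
(10/3)P₀ + (-9/5)P₁ + (2/3)P₂ + (4/5)P₃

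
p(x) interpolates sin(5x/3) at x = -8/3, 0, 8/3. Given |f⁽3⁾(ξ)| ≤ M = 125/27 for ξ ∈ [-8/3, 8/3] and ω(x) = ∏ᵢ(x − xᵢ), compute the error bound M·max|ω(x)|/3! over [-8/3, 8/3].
64000*sqrt(3)/19683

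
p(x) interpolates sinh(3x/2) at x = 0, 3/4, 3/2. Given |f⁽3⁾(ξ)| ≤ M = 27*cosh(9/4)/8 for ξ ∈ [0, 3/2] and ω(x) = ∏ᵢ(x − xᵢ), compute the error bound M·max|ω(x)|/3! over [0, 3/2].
27*sqrt(3)*cosh(9/4)/512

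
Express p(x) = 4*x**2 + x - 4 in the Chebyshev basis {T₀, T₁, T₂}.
(-2)T₀ + T₁ + (2)T₂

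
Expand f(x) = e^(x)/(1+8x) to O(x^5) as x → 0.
1 - 7*x + 113*x**2/2 - 2711*x**3/6 + 86753*x**4/24 + O(x**5)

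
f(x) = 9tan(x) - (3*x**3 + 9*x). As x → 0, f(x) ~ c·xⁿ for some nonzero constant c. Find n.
5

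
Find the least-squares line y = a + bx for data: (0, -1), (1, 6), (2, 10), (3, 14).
a = -1/10, b = 49/10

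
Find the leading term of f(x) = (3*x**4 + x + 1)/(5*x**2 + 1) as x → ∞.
3*x**2/5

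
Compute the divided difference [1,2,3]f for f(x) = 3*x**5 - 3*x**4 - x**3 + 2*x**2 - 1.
191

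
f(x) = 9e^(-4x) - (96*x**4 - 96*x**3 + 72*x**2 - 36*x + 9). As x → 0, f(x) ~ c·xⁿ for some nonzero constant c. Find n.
5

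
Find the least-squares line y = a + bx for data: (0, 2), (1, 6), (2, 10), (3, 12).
a = 12/5, b = 17/5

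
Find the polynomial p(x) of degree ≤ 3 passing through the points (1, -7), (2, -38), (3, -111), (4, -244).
-3*x**3 - 3*x**2 - x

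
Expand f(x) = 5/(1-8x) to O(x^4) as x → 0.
5 + 40*x + 320*x**2 + 2560*x**3 + O(x**4)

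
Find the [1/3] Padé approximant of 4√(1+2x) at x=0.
(7*x + 4)/(x**3/8 - x**2/4 + 3*x/4 + 1)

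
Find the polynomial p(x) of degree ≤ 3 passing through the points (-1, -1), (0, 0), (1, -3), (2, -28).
-3*x**3 - 2*x**2 + 2*x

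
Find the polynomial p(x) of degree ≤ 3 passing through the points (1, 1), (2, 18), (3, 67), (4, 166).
3*x**3 - 2*x**2 + 2*x - 2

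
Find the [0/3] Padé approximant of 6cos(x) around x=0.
6/(x**2/2 + 1)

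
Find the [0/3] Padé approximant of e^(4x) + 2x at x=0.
1/(-392*x**3/3 + 28*x**2 - 6*x + 1)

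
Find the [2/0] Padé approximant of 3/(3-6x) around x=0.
4*x**2 + 2*x + 1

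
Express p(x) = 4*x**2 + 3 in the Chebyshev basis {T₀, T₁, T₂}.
(5)T₀ + (2)T₂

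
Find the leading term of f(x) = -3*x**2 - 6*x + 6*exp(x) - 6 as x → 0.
x**3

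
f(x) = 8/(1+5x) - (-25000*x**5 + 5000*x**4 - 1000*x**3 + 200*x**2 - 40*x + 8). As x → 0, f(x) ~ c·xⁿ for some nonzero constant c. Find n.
6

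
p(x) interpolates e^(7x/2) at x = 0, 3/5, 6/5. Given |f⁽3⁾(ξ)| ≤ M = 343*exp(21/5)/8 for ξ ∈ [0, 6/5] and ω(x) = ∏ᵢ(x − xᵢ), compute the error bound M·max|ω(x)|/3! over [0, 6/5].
343*sqrt(3)*exp(21/5)/1000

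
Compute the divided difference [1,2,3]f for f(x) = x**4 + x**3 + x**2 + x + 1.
32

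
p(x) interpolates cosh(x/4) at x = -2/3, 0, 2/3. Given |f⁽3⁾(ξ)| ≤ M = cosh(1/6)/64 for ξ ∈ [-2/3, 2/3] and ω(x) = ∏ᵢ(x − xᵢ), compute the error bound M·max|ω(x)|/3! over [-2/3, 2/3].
sqrt(3)*cosh(1/6)/5832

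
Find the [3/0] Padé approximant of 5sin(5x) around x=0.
-625*x**3/6 + 25*x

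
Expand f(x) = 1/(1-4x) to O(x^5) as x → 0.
1 + 4*x + 16*x**2 + 64*x**3 + 256*x**4 + O(x**5)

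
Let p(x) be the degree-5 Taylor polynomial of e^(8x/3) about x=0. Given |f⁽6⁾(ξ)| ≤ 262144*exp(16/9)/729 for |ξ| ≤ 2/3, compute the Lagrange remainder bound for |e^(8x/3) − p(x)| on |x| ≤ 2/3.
1048576*exp(16/9)/23914845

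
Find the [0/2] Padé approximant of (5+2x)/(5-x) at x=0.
1/(6*x**2/25 - 3*x/5 + 1)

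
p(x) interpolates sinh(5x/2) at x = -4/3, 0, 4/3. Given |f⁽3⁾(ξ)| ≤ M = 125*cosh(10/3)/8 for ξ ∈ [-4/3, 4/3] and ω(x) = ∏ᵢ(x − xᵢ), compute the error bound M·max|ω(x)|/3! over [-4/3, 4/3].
1000*sqrt(3)*cosh(10/3)/729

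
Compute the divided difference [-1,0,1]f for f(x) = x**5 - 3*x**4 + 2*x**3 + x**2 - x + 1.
-2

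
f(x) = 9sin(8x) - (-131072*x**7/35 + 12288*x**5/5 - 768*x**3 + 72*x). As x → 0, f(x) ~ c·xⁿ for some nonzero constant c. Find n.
9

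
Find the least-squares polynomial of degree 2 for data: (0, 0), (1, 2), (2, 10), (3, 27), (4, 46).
-9/35 + (-41/70)x + (43/14)x²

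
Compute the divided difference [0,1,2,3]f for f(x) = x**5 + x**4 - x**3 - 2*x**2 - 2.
30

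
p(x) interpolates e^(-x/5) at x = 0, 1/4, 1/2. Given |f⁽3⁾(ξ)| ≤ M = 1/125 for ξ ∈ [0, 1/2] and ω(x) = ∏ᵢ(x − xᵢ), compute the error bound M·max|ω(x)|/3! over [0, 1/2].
sqrt(3)/216000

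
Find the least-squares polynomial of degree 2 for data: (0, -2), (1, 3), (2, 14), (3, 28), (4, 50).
-67/35 + (163/70)x + (37/14)x²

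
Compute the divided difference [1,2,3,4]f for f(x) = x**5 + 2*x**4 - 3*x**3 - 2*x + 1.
82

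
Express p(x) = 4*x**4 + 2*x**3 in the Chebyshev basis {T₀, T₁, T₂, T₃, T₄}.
(3/2)T₀ + (3/2)T₁ + (2)T₂ + (1/2)T₃ + (1/2)T₄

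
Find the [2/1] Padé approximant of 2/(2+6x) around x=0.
1/(3*x + 1)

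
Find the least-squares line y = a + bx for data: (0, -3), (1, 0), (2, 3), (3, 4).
a = -13/5, b = 12/5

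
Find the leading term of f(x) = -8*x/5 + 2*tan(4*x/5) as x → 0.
128*x**3/375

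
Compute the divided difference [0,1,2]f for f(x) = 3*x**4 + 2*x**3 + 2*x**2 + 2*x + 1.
29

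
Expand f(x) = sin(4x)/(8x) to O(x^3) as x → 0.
1/2 - 4*x**2/3 + O(x**3)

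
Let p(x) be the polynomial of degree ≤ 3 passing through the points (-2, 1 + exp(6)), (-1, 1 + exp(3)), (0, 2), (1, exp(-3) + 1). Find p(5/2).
((-35*exp(6) - 173 + 135*exp(3))*exp(3) + 105)*exp(-3)/16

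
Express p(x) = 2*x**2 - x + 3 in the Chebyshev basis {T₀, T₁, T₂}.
(4)T₀ - T₁ + T₂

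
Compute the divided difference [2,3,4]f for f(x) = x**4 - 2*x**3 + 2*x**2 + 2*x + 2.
39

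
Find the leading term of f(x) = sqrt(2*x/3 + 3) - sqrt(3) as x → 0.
sqrt(3)*x/9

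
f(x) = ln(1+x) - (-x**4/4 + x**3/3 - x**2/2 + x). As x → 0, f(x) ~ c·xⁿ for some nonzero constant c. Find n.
5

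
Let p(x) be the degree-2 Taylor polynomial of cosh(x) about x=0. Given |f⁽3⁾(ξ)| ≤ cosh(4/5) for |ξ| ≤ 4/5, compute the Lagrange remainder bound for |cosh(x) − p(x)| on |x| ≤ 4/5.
32*cosh(4/5)/375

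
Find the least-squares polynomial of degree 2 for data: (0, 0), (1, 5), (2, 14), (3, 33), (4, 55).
3/35 + (43/35)x + (22/7)x²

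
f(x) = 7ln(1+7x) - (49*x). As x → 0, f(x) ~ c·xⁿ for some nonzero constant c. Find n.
2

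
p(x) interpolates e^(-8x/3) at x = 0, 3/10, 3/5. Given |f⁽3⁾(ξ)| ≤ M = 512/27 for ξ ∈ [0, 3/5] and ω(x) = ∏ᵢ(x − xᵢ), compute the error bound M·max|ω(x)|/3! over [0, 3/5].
64*sqrt(3)/3375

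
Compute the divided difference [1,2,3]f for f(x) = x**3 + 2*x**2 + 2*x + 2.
8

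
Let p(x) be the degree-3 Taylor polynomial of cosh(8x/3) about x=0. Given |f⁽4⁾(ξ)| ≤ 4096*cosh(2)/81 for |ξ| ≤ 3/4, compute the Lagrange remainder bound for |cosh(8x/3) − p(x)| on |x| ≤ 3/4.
2*cosh(2)/3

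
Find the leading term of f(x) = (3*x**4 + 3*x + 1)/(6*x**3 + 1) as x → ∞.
x/2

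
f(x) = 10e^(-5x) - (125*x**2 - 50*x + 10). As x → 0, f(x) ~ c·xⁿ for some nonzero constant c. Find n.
3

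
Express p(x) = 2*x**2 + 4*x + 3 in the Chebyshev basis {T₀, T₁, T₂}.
(4)T₀ + (4)T₁ + T₂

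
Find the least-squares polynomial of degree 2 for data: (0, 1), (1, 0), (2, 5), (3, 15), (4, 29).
4/5 + (-29/10)x + (5/2)x²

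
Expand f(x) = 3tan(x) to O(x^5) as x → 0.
3*x + x**3 + O(x**5)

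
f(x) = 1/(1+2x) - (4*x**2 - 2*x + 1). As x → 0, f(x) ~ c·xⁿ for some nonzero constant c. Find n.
3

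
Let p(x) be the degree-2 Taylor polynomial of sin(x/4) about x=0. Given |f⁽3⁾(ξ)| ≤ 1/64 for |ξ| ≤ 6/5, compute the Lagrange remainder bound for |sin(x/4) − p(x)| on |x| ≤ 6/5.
9/2000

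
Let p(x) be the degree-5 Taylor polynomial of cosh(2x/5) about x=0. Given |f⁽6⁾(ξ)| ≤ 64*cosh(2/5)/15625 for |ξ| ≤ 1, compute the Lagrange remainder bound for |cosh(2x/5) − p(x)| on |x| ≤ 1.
4*cosh(2/5)/703125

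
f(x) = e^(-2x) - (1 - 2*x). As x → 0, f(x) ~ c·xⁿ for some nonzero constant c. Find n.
2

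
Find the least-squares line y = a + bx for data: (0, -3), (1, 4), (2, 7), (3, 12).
a = -11/5, b = 24/5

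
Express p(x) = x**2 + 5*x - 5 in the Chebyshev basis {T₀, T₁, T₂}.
(-9/2)T₀ + (5)T₁ + (1/2)T₂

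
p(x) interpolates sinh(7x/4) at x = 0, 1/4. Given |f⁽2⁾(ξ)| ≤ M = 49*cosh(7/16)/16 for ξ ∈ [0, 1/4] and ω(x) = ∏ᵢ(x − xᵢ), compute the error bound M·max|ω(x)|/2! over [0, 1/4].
49*cosh(7/16)/2048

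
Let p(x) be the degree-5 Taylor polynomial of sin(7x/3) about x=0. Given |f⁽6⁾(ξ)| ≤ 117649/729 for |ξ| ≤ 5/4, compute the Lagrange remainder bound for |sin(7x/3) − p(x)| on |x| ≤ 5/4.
367653125/429981696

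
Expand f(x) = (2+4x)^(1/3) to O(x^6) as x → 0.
2**(1/3) + 2*2**(1/3)*x/3 - 4*2**(1/3)*x**2/9 + 40*2**(1/3)*x**3/81 - 160*2**(1/3)*x**4/243 + 704*2**(1/3)*x**5/729 + O(x**6)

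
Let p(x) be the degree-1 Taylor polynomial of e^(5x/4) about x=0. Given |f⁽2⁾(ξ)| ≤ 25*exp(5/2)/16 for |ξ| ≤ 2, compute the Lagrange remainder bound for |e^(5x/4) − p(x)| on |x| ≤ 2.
25*exp(5/2)/8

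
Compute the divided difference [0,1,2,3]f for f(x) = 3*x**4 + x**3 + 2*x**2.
19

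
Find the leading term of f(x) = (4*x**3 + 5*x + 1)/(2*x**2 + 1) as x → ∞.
2*x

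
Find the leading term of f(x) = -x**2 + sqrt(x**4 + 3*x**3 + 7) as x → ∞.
3*x/2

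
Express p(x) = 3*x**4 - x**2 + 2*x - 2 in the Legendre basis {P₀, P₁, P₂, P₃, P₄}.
(-26/15)P₀ + (2)P₁ + (22/21)P₂ + (24/35)P₄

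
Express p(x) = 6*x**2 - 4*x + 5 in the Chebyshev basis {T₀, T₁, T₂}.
(8)T₀ + (-4)T₁ + (3)T₂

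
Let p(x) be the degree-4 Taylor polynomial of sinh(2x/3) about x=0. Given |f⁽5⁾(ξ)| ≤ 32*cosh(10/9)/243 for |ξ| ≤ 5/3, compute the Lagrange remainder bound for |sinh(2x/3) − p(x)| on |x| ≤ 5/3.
2500*cosh(10/9)/177147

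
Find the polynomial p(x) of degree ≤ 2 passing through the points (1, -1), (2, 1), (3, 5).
x**2 - x - 1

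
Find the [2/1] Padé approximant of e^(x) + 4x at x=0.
(-7*x**2/6 + 14*x/3 + 1)/(1 - x/3)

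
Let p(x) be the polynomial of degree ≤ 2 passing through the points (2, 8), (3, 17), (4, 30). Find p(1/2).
2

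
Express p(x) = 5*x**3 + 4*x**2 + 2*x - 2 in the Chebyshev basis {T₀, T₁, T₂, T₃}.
(23/4)T₁ + (2)T₂ + (5/4)T₃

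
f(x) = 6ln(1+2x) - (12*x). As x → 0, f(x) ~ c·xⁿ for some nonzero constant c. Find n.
2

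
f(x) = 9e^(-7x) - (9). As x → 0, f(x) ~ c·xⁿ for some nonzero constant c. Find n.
1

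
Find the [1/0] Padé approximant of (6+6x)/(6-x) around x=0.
7*x/6 + 1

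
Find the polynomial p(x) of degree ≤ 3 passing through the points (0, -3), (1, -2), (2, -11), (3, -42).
-2*x**3 + x**2 + 2*x - 3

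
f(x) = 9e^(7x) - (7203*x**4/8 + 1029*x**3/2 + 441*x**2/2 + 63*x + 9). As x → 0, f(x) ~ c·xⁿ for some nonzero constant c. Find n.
5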